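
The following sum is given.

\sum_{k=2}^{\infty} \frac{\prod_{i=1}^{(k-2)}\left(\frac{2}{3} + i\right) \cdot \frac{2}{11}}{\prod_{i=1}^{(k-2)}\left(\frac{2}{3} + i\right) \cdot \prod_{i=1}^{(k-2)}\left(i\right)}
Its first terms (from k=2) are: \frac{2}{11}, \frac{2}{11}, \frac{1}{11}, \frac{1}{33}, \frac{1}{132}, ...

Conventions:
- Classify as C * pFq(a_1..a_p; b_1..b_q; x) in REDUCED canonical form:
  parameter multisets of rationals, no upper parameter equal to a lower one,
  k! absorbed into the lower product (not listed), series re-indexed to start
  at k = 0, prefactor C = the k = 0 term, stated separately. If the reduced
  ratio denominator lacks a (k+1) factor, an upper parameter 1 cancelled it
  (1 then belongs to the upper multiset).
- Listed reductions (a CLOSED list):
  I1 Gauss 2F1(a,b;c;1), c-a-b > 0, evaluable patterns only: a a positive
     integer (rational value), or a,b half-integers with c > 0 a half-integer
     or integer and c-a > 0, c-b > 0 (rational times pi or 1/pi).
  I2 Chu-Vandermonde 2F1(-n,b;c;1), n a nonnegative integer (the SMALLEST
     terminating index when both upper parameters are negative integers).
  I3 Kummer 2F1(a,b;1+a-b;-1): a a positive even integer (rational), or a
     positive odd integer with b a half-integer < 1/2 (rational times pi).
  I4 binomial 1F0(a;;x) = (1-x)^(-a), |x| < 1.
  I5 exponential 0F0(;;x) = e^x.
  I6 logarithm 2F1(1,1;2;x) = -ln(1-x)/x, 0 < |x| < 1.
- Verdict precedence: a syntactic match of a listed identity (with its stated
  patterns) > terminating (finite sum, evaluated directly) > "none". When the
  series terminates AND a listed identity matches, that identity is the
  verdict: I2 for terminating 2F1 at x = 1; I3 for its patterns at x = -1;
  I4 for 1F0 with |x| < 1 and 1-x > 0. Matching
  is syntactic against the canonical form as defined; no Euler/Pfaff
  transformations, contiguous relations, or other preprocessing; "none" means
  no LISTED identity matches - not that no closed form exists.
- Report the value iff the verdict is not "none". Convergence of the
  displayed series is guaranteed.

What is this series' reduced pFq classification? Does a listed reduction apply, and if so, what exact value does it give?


With C = \frac{2}{11}: the canonical form is 0F0(-; -; 1). Verdict: exponential (I5) fires (the 0F0 exponential series at x = 1). Exact value: \frac{2}{11} \cdot e^{1}.

First insight: t_0 being \frac{2}{11}, the running product (prefactor 2/11) telescopes to a rising factorial.
Ratio: r(k) = 1 * 1 / [(k+1)] - rational in k. x = 1; t_0 = \frac{2}{11}; negate the roots.


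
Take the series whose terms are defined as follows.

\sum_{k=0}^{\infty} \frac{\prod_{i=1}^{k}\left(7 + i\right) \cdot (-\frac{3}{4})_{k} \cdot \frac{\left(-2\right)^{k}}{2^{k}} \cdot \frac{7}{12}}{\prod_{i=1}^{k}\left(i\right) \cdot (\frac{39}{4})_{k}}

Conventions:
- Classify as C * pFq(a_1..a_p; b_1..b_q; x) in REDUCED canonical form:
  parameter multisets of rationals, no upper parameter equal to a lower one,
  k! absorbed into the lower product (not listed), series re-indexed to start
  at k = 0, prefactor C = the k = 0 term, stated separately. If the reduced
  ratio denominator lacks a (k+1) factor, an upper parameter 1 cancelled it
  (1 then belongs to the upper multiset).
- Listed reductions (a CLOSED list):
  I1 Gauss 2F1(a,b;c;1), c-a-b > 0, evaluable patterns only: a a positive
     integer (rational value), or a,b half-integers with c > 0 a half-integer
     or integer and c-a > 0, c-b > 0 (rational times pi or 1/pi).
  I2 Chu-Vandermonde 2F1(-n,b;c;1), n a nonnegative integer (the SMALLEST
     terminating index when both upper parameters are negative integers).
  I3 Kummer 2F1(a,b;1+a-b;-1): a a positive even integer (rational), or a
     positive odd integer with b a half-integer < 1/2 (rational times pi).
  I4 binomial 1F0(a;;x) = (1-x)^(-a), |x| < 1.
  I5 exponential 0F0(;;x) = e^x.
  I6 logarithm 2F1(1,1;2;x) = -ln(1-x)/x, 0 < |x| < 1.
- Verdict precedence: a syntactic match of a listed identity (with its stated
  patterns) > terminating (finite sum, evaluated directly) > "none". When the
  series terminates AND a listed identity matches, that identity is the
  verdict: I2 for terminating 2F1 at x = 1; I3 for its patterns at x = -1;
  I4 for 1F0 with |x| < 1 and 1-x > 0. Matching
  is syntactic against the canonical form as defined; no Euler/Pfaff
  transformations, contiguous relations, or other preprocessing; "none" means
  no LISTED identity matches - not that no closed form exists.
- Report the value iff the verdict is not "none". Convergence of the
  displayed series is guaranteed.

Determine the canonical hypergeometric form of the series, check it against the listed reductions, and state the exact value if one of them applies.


The series (x = -1) is 2F1: upper {-\frac{3}{4}, 8}, lower {\frac{39}{4}}, prefactor \frac{7}{12}. Verdict: this is Kummer (I3) (x = -1; c = \frac{39}{4} equals 1+a-b for upper {-\frac{3}{4}, 8}: listed pattern). Hence: \frac{14973}{16384}.

Key step: x = -1 and the two k-th powers (C = 7/12) combine into one argument.
Term ratio: r(k) = -1 * (k-\frac{3}{4}) (k+8) / [(k+\frac{39}{4}) (k+1)] - rational in k. x = -1; t_0 = \frac{7}{12}; negate the roots.


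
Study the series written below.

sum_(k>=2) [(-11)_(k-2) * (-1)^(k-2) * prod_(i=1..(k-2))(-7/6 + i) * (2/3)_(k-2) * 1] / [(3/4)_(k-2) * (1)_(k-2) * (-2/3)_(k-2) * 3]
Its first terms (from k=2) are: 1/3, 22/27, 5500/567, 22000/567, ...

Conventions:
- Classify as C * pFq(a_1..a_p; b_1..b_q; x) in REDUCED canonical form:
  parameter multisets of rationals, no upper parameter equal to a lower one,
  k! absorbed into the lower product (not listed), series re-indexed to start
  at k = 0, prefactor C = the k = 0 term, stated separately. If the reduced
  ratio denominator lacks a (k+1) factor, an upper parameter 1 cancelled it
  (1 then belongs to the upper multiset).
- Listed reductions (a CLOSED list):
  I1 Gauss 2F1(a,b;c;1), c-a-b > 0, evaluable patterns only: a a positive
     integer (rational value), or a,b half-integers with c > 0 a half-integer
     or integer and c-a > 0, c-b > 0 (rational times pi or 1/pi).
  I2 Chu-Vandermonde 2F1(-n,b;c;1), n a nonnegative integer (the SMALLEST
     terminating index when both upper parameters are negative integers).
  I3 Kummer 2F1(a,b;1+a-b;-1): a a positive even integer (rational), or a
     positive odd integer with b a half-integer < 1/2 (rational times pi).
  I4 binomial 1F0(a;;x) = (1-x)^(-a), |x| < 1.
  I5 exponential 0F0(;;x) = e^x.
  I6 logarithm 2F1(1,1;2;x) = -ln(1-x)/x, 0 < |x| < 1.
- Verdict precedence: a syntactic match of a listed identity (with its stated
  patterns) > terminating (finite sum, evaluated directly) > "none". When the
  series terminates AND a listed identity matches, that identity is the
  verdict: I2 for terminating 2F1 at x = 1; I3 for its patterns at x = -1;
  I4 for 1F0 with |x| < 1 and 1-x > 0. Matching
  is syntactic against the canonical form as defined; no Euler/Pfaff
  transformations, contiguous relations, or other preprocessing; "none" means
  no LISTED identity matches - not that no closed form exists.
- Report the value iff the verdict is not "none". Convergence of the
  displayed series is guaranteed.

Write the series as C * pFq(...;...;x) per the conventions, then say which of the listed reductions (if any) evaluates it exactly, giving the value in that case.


With C = 1/3: the canonical form is 3F2(-11, -1/6, 2/3; -2/3, 3/4; -1). Verdict: terminating - upper -11 stops the sum at k = 11; the 12 terms are added exactly. Exact value: 12755150236525669963/19154361478629195.

The tell: with t_0 = 1/3, the constant factors (prefactor 1/3) combine into one prefactor.
Adjacent-term ratio: r(k) = (-1) * (k-11) (k-1/6) (k+2/3) / [(k-2/3) (k+3/4) (k+1)] - rational in k. x = (-1); t_0 = 1/3; negate the roots.


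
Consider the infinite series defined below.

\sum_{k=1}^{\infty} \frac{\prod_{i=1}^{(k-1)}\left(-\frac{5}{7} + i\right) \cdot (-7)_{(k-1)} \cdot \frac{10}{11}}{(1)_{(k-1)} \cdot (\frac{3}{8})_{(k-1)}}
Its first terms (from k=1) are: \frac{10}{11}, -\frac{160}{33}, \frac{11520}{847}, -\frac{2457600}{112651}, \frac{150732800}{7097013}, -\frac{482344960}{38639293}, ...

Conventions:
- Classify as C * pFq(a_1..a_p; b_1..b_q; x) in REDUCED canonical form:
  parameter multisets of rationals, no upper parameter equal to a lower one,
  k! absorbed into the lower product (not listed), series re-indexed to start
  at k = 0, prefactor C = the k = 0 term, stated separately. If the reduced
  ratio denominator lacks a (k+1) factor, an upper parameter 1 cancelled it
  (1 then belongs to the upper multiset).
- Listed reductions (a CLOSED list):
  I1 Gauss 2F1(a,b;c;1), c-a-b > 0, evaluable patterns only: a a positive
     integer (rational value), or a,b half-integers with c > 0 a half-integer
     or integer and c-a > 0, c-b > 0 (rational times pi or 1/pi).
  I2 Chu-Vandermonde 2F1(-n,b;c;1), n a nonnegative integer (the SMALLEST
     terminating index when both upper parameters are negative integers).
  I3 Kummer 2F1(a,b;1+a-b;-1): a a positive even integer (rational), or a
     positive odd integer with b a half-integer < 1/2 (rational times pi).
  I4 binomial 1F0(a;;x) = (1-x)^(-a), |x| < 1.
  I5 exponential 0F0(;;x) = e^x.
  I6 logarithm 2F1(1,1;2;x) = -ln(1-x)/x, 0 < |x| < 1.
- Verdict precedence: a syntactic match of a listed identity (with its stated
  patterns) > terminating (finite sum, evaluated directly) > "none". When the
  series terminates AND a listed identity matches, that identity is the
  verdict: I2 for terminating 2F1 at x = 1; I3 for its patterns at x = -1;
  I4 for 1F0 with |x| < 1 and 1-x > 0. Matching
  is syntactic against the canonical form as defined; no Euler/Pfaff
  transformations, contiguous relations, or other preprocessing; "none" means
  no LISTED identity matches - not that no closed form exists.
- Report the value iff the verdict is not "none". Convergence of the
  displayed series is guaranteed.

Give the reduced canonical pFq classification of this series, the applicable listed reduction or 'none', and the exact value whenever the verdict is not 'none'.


Reduced: x = 1, 2F1, upper = {-7, \frac{2}{7}}, lower = {\frac{3}{8}}, C = \frac{10}{11}. Verdict at x = 1: Vandermonde's identity (I2) matches (terminating 2F1 at x = 1 with n = 7, b = 2/7, c = \frac{3}{8}). Hence: \frac{48695235550}{417192883569}.

Key observation: x = 1 and (1)_k (prefactor 10/11) is k! itself.
Adjacent-term ratio: r(k) = 1 * (k-7) (k+\frac{2}{7}) / [(k+\frac{3}{8}) (k+1)] ; factor over Q: parameters, x = 1, and C = \frac{10}{11}.


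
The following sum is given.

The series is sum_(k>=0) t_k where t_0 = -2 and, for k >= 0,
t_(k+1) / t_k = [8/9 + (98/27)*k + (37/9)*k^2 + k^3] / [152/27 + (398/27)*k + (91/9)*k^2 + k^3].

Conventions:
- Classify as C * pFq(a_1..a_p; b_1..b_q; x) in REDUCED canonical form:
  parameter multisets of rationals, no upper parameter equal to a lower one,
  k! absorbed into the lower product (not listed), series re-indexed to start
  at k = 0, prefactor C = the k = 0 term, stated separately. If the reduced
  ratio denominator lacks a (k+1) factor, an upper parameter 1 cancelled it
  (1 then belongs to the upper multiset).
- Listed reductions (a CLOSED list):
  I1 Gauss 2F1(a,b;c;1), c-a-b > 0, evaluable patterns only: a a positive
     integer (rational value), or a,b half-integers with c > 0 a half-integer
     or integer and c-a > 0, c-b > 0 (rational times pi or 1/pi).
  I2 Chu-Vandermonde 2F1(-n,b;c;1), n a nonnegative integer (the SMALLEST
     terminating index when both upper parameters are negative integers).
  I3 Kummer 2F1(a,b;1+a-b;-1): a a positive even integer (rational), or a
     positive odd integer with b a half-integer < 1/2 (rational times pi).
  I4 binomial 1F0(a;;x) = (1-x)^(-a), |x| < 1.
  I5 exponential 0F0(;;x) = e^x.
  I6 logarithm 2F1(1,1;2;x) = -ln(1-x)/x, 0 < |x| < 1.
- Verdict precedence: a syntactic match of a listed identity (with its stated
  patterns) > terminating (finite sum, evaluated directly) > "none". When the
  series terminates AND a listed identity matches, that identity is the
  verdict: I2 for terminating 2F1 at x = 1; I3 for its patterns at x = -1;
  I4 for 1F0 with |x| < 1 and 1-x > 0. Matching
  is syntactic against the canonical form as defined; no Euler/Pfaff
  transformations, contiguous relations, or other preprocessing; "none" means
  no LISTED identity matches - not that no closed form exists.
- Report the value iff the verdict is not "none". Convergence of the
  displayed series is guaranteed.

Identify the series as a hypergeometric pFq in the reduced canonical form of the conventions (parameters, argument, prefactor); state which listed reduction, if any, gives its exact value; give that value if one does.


Structural cue: with t_0 = -2, cancel k + 2/3 from the displayed ratio first; then prefactor -2.
Term ratio: r(k) = 1 * (k+4/9) (k+3) / [(k+76/9) (k+1)] - rational; roots negated = parameters, x = 1, C = -2.

Classification (C = -2): 2F1 with upper {4/9, 3}, lower {76/9}, argument x = 1. Verdict: Gauss's theorem (I1) applies (x = 1: the Gamma ratio telescopes since c-a-b = 5 > 0 and a = 3 in Z>0). Value: -27202/10935.


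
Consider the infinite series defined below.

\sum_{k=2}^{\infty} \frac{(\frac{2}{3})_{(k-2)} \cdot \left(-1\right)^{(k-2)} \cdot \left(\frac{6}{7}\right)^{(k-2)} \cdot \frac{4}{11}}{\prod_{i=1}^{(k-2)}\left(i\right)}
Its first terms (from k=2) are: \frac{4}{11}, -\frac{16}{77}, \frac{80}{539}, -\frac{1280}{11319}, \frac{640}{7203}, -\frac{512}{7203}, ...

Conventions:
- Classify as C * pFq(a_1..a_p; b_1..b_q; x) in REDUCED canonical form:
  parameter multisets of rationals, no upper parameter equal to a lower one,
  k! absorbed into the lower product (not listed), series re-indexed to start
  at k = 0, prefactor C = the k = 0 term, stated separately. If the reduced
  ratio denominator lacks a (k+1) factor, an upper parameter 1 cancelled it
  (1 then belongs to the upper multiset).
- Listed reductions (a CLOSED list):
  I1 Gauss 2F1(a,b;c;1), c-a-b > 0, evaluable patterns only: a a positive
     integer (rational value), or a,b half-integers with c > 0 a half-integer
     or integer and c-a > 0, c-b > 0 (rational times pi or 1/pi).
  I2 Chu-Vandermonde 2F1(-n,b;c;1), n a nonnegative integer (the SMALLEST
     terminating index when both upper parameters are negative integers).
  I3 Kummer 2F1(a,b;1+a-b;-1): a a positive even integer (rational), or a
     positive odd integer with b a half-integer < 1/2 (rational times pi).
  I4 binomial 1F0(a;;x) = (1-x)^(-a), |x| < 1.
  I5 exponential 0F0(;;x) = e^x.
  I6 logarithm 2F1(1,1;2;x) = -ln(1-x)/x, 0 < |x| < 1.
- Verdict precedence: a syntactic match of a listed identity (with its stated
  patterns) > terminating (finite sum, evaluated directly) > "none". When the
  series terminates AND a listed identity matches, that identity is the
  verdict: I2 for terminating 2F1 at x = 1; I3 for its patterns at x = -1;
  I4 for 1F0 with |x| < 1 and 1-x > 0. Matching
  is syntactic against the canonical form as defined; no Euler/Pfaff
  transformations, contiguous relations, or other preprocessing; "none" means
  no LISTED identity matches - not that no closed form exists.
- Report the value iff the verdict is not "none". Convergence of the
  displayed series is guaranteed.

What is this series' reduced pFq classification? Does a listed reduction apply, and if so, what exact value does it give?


The series (x = -\frac{6}{7}) is 1F0: upper {\frac{2}{3}}, lower {-}, prefactor \frac{4}{11}. Verdict: binomial (I4) matches (the 1F0 binomial series: exponent -2/3, x = -\frac{6}{7}). Value: \frac{4}{11} \cdot \left(\frac{13}{7}\right)^{-\frac{2}{3}}.

First insight: x = -\frac{6}{7} and the (-1)^k factor (C = 4/11) folds into the argument's sign.
Term ratio: r(k) = -\frac{6}{7} * (k+\frac{2}{3}) / [(k+1)] - rational in k, leading ratio -\frac{6}{7}; with t_0 = \frac{4}{11}, classification follows.


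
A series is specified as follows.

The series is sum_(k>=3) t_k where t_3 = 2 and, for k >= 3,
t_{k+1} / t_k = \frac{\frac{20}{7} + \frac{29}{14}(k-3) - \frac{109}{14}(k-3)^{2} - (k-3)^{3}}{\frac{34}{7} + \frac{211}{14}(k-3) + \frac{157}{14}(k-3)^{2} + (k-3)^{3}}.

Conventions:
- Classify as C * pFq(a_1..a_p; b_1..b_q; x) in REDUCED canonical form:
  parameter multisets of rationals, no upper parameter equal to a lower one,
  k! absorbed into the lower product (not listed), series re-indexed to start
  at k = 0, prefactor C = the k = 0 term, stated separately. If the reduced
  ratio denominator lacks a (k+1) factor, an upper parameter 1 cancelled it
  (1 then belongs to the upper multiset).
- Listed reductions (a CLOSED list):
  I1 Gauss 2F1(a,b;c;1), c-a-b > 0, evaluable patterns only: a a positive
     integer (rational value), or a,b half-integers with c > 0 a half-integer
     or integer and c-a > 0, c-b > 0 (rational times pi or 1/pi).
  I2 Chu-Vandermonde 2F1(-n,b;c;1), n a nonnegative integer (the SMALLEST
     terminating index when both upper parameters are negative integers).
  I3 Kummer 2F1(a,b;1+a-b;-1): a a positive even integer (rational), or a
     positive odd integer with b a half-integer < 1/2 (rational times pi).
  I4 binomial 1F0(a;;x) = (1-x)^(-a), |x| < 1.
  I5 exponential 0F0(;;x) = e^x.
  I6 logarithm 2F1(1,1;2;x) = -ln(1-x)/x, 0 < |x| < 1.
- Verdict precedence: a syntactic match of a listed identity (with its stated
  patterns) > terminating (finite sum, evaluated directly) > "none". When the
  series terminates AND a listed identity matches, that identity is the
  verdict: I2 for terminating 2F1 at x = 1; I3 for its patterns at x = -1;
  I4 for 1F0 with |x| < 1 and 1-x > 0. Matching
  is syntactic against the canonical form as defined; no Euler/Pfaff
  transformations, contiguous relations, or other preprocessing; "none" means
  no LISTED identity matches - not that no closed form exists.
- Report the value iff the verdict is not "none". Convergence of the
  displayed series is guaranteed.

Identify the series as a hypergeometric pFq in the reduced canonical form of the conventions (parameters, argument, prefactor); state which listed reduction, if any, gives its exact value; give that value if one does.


The series (x = -1) is 2F1: upper {-\frac{5}{7}, 8}, lower {\frac{68}{7}}, prefactor 2. Verdict at x = -1: Kummer (I3) matches (x = -1; c = \frac{68}{7} equals 1+a-b for upper {-\frac{5}{7}, 8}: listed pattern). Sum: \frac{51606}{16807}.

Structural cue: t_0 being 2, cancel k + 1/2 from the displayed ratio first; then C = 2.
Term ratio: r(k) = -1 * (k-\frac{5}{7}) (k+8) / [(k+\frac{68}{7}) (k+1)] - rational in k. x = -1; t_0 = 2; negate the roots.


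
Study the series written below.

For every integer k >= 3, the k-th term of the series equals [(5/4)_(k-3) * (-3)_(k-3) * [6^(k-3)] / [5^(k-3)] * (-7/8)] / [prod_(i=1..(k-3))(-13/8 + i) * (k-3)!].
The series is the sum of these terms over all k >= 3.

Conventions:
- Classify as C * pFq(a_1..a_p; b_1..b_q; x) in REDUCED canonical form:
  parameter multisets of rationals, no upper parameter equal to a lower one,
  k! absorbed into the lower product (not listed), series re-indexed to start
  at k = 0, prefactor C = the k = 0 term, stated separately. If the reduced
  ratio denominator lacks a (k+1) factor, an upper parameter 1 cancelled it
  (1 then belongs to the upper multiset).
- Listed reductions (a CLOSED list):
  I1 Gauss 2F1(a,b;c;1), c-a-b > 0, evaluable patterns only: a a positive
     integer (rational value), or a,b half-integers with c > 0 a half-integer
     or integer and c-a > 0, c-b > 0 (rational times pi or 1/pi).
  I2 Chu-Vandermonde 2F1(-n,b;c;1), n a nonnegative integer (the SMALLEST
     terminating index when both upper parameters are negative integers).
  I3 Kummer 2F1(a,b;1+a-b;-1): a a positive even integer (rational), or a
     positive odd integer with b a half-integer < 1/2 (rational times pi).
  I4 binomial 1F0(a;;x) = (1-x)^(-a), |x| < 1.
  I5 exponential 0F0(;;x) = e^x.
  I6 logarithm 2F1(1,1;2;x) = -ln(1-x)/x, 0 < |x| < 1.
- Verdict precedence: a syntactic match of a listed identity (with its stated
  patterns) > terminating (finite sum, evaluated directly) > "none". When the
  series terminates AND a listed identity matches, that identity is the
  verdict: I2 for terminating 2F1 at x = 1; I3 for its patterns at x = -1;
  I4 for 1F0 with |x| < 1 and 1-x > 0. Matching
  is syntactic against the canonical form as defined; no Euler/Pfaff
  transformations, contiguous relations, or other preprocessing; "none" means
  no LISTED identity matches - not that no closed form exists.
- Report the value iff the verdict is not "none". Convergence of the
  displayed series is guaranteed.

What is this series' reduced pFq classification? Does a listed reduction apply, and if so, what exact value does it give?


x = 6/5 here; the reduced form reads 2F1, upper {-3, 5/4}, lower {-5/8}, C = -7/8. Verdict: terminating. (-3)_k vanishes past k = 3, leaving a 4-term sum, computed directly. Sum: -51709/11000.

The tell: t_0 = -7/8 here, and the two geometric factors (C = -7/8) combine into one argument.
Step ratio: r(k) = (6/5) * (k-3) (k+5/4) / [(k-5/8) (k+1)] - poly over poly, x = (6/5) from leading terms; C = -7/8 at k = 0.


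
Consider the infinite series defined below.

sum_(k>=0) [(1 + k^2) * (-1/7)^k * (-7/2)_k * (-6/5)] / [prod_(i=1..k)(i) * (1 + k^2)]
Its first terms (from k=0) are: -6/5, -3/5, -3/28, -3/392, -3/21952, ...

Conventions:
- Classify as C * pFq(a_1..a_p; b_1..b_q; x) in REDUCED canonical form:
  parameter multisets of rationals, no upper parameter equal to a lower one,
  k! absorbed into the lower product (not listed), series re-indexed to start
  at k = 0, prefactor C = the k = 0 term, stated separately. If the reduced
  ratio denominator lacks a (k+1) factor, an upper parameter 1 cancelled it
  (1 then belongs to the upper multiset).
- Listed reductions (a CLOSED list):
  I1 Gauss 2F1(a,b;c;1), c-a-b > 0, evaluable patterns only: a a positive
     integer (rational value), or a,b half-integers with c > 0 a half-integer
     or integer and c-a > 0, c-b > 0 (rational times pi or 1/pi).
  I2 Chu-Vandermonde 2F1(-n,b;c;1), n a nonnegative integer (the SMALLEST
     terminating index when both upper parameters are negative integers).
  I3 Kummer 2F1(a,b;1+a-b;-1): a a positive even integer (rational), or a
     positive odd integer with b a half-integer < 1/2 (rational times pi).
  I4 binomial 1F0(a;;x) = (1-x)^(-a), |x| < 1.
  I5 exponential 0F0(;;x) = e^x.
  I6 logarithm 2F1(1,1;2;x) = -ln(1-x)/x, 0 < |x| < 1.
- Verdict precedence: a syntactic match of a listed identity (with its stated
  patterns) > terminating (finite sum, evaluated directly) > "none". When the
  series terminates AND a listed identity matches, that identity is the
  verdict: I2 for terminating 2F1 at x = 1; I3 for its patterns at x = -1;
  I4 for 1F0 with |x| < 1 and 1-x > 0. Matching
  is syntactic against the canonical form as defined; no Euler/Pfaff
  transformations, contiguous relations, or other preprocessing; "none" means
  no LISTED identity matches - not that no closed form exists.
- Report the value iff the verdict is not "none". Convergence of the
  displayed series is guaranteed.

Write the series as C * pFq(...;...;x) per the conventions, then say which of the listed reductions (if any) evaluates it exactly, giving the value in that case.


x = -1/7 here; the reduced form reads 1F0, upper {-7/2}, lower {-}, C = -6/5. Verdict at x = -1/7: binomial (I4) matches (the 1F0 binomial series: exponent 7/2, x = -1/7). Exact value: (-6/5) * (8/7)^(7/2).

Key observation: from the first term -6/5: the product of the first k integers (C = -6/5, x = -1/7) is k!.
Term ratio: r(k) = (-1/7) * (k-7/2) / [(k+1)] - rational; roots negated = parameters, x = (-1/7), C = -6/5.


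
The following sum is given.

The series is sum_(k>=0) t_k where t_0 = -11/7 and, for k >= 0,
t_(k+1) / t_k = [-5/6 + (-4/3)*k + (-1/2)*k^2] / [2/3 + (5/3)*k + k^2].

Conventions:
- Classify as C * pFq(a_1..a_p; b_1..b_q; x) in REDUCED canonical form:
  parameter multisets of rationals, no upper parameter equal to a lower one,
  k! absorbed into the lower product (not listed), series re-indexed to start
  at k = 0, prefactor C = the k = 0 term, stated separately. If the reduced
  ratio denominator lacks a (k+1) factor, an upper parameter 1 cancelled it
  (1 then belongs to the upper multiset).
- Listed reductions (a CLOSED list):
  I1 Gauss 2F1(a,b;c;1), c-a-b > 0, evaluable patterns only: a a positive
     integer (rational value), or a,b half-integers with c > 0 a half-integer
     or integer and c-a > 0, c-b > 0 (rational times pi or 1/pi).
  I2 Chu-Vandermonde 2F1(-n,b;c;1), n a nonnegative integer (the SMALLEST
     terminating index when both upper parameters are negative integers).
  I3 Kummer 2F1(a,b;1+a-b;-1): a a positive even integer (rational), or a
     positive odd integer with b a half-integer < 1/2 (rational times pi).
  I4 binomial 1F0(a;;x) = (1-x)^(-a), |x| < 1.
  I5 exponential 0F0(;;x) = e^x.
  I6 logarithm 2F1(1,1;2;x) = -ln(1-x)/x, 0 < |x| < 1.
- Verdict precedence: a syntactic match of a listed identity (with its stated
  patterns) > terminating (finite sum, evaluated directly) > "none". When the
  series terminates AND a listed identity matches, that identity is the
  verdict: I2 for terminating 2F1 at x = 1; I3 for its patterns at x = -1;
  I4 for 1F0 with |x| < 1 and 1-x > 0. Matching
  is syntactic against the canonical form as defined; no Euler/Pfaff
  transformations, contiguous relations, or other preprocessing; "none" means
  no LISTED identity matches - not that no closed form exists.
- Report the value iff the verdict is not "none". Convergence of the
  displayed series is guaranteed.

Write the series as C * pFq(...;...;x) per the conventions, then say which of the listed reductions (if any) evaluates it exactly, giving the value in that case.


This is -11/7 * 2F1(1, 5/3; 2/3; -1/2) in reduced canonical form. Verdict: none. A 2F1 with upper {1, 5/3} fits none of I1-I6 at x = -1/2; the sum runs forever.

The tell: t_0 being -11/7, the expanded ratio factors over Q; prefactor -11/7, roots give parameters.
Ratio: r(k) = (-1/2) * (k+1) (k+5/3) / [(k+2/3) (k+1)] - rational in k. x = (-1/2); t_0 = -11/7; negate the roots.


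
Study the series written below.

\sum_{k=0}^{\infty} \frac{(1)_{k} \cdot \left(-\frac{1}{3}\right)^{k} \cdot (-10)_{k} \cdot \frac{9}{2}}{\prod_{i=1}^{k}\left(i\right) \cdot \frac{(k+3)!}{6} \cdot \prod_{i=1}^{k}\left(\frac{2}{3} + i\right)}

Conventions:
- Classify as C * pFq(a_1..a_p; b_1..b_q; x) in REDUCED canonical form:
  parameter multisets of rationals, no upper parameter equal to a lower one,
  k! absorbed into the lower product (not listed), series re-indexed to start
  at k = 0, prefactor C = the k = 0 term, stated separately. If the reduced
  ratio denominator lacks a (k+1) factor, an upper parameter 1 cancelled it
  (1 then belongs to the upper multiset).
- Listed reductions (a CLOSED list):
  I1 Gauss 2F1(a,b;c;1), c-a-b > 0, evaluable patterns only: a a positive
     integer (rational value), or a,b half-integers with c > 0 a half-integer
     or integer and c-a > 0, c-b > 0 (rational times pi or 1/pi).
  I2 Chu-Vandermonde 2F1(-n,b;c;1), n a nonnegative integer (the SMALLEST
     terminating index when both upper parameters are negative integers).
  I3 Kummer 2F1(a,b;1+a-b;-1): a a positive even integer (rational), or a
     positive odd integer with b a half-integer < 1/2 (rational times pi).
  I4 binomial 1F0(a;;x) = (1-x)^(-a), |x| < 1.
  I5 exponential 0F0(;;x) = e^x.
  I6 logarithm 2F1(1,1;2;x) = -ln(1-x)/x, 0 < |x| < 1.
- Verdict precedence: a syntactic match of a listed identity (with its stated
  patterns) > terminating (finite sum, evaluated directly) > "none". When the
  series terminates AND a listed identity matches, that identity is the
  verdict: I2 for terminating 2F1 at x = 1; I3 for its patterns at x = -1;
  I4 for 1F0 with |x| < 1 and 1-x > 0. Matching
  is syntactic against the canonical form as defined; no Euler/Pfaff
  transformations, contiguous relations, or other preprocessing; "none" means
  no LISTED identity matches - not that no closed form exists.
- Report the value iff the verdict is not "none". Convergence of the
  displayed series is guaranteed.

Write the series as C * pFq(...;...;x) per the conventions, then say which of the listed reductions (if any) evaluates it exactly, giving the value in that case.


Prefactor \frac{9}{2}, argument -\frac{1}{3}: 2F2 with upper {-10, 1} over lower {\frac{5}{3}, 4}. Verdict: terminating. (-10)_k vanishes past k = 10, leaving a 11-term sum, computed directly. Hence: \frac{4867950392746281}{664821136179200}.

Key step: t_0 = \frac{9}{2} here, and the denominator's factorial ratio (C = 9/2, x = -1/3) is a lower Pochhammer.
Adjacent-term ratio: r(k) = -\frac{1}{3} * (k-10) (k+1) / [(k+\frac{5}{3}) (k+4) (k+1)] - rational; roots negated = parameters, x = -\frac{1}{3}, C = \frac{9}{2}.


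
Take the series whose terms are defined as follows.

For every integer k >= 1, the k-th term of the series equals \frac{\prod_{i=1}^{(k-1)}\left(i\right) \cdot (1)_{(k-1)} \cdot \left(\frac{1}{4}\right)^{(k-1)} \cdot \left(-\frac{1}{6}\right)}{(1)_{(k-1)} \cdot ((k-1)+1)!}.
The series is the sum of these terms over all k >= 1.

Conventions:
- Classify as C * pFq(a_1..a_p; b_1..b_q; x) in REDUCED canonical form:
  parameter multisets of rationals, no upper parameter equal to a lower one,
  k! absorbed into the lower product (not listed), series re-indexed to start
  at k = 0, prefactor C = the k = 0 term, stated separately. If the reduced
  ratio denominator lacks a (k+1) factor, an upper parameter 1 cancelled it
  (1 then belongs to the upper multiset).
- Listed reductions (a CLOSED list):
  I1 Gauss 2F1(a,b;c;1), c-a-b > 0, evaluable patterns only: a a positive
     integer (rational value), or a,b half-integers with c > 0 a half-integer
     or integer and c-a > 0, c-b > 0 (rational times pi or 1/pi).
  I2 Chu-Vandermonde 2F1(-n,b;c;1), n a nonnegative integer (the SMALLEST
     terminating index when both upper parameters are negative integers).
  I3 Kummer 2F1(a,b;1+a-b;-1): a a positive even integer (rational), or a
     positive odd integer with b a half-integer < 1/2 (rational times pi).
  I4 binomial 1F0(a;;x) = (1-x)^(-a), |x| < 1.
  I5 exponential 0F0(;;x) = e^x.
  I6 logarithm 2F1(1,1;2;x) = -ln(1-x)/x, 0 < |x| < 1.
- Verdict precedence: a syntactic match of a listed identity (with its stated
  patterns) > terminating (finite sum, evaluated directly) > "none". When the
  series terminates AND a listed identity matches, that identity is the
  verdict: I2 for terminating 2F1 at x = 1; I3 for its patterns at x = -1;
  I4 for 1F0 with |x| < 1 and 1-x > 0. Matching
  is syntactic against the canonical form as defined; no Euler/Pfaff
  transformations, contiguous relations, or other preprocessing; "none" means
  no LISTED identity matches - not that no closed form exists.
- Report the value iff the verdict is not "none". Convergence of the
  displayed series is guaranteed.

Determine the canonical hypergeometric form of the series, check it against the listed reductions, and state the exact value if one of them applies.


This is -\frac{1}{6} * 2F1(1, 1; 2; \frac{1}{4}) in reduced canonical form. Verdict: this is the logarithmic series (I6) (the logarithm: parameters (1,1;2), x = \frac{1}{4}). Sum: \frac{2}{3} \cdot \ln\left(\frac{3}{4}\right).

First insight: with t_0 = -\frac{1}{6}, (1)_k (C = -1/6) is k! itself.
Consecutive-term ratio: r(k) = \frac{1}{4} * (k+1) (k+1) / [(k+2) (k+1)] - rational; roots negated = parameters, x = \frac{1}{4}, C = -\frac{1}{6}.


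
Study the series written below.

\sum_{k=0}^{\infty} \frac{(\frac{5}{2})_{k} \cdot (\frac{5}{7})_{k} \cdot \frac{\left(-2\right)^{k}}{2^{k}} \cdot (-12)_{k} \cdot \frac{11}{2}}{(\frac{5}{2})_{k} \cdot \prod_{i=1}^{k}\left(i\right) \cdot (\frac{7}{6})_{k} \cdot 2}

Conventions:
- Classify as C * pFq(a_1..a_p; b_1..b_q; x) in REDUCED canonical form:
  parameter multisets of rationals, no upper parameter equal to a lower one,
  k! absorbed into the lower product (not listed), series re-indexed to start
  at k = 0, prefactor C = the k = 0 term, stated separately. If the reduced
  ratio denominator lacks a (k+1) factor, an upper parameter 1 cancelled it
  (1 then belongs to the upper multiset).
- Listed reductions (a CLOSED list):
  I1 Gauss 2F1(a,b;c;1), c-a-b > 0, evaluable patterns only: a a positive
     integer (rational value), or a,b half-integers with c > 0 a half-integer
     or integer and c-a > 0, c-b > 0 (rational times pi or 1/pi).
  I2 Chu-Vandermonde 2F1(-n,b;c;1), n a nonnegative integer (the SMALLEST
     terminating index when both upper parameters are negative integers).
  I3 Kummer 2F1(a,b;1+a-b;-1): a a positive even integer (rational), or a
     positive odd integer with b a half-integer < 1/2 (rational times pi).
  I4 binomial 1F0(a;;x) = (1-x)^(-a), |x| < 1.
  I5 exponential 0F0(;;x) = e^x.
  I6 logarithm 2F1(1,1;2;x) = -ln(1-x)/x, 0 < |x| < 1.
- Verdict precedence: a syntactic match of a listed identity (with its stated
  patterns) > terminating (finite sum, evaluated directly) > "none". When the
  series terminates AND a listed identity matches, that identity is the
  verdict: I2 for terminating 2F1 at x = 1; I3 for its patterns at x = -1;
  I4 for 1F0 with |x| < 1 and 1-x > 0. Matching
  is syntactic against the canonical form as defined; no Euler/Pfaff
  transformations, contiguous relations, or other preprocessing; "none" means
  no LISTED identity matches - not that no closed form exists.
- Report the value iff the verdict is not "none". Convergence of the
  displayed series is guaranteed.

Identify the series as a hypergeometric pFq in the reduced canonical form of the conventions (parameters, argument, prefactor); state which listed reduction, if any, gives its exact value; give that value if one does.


Prefactor \frac{11}{4}, argument -1: 2F1 with upper {-12, \frac{5}{7}} over lower {\frac{7}{6}}. Verdict: terminating - upper -12 stops the sum at k = 12; the 13 terms are added exactly. Exact value: \frac{34827121995034069063981057}{9605318954946977569580}.

Structural cue: x = -1 and the parameter 5/2 appears in both the upper and lower lists and cancels.
Term ratio: r(k) = -1 * (k-12) (k+\frac{5}{7}) / [(k+\frac{7}{6}) (k+1)] - poly over poly, x = -1 from leading terms; C = \frac{11}{4} at k = 0.


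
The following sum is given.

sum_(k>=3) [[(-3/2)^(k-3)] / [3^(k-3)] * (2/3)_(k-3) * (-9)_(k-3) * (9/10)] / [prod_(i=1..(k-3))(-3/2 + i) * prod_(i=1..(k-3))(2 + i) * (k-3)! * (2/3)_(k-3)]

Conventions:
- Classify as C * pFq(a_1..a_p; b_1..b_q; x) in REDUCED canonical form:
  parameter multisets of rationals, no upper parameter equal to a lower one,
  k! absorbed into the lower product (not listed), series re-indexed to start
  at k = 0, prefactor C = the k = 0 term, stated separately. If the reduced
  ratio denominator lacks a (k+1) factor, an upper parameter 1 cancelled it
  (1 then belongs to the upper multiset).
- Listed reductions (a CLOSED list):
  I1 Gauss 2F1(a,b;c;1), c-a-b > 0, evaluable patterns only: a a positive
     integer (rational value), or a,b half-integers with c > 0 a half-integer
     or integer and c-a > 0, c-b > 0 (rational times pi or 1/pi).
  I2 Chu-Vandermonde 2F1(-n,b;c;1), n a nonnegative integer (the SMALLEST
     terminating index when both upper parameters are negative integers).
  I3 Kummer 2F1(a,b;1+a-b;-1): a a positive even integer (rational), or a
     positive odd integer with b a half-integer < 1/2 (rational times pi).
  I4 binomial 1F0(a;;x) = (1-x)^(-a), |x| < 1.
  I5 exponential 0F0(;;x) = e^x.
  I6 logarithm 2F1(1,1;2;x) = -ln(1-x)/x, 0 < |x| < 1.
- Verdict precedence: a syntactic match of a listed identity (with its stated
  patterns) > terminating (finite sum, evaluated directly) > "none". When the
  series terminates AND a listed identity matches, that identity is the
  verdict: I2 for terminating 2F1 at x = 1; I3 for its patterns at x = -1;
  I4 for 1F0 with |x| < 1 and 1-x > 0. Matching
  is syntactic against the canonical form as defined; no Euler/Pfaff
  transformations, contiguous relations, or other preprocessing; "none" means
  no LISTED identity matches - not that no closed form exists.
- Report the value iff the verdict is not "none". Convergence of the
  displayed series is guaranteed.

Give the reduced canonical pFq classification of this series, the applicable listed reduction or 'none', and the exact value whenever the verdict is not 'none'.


Key step: t_0 = 9/10 here, and the lower running product (C = 9/10) is a rising factorial.
Term ratio: r(k) = (-1/2) * (k-9) / [(k-1/2) (k+3) (k+1)] - rational in k, leading ratio (-1/2); with t_0 = 9/10, classification follows.

Canonical form: C = 9/10 times 1F2 with upper {-9}, lower {-1/2, 3}, x = -1/2. Verdict: terminating - the sum ends at index 9 because -9 is a negative integer; exact evaluation follows. Exact value: -111061924459943/22475653200000.


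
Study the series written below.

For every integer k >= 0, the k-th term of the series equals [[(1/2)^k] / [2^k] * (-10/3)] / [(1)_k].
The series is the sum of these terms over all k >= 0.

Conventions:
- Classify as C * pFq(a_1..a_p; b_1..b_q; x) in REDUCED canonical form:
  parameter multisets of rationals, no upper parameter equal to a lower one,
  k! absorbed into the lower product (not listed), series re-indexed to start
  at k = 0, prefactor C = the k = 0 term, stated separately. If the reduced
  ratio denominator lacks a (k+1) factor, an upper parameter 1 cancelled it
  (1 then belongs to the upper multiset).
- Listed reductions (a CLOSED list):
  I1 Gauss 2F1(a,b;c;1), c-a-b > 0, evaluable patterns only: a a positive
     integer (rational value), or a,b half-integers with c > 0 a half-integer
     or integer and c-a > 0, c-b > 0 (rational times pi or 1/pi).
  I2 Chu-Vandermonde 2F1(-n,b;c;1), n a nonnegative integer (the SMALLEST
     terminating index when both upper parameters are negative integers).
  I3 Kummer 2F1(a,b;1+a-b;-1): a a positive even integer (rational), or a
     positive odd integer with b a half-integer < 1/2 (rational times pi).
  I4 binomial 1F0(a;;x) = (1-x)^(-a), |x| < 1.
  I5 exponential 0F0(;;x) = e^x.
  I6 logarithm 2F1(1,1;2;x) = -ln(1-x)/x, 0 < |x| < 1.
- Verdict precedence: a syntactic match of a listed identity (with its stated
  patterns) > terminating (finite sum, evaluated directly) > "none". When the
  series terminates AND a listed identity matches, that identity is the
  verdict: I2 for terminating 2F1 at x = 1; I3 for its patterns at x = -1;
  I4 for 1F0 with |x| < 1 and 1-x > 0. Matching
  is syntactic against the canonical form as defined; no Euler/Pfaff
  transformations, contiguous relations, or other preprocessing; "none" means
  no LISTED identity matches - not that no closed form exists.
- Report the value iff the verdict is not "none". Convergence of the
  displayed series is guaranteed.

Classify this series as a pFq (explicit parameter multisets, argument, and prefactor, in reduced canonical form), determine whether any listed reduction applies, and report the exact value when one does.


At argument 1/4: a 0F0 with upper {-}, lower {-}, scaled by C = -10/3. Verdict: the I5 exponential reduction applies (the 0F0 exponential series at x = 1/4). Sum: (-10/3) * e^(1/4).

First insight: x = (1/4) and the two k-th powers (prefactor -10/3) combine into one argument.
Ratio: r(k) = (1/4) * 1 / [(k+1)] - rational; roots negated = parameters, x = (1/4), C = -10/3.


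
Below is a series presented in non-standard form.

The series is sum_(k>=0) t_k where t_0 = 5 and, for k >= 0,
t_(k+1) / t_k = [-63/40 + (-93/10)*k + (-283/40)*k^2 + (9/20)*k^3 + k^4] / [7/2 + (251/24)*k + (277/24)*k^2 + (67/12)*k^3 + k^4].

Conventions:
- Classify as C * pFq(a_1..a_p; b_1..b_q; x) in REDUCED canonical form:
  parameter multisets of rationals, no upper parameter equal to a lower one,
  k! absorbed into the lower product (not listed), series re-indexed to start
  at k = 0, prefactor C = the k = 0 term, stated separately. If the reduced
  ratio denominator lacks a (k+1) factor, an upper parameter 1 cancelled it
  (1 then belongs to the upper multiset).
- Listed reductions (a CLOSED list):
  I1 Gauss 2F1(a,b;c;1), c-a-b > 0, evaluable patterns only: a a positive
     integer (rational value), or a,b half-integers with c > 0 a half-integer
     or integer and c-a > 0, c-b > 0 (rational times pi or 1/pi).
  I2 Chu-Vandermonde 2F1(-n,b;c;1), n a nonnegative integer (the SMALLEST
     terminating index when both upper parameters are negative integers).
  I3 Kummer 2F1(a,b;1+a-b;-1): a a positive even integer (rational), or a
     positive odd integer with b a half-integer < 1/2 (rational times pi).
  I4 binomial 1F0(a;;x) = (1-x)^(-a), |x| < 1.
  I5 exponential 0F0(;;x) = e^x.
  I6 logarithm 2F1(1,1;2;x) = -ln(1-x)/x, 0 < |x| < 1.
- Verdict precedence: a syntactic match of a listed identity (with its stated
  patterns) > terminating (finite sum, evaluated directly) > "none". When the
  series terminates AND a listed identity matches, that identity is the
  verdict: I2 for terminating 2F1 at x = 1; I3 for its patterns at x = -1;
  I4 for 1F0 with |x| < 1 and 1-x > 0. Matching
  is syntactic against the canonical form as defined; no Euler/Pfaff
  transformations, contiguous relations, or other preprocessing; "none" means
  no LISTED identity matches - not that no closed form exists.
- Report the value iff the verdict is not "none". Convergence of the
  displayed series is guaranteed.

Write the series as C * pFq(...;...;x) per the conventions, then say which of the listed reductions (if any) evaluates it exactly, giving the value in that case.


At argument 1: a 2F1 with upper {-3, 1/5}, lower {4/3}, scaled by C = 5. Verdict: the Chu-Vandermonde identity I2 applies (terminating 2F1 at x = 1 with n = 3, b = 1/5, c = 4/3). Its exact value is 3196/875.

Structural cue: x = 1 and the parameter 7/4 appears in both the upper and lower lists and cancels (alongside the other common factor).
Ratio: r(k) = 1 * (k-3) (k+1/5) / [(k+4/3) (k+1)] - poly over poly, x = 1 from leading terms; C = 5 at k = 0.
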